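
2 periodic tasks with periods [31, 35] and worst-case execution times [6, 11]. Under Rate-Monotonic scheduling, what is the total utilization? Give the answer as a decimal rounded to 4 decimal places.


Compute individual utilizations (exact fractions):
  Task 1: C/T = 6/31 (approx. 0.1935)
  Task 2: C/T = 11/35 (approx. 0.3143)
Total utilization U = 6/31 + 11/35 = 551/1085
Rounded to 4 decimal places: U = 0.5078
RM (Liu & Layland) bound for 2 tasks = 0.828427; compare with U = 551/1085 (approx. 0.507834)
U <= bound, so schedulable by RM sufficient condition.

0.5078


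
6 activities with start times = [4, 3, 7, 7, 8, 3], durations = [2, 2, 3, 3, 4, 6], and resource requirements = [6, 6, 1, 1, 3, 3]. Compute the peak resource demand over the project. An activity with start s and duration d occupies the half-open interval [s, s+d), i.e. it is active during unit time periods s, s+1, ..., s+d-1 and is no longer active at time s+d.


Each activity i is active on [start_i, start_i + duration_i).
Compute total resource usage per time slot:
  t=0: active resources = [], total = 0
  t=1: active resources = [], total = 0
  t=2: active resources = [], total = 0
  t=3: active resources = [6, 3], total = 9
  t=4: active resources = [6, 6, 3], total = 15
  t=5: active resources = [6, 3], total = 9
  t=6: active resources = [3], total = 3
  t=7: active resources = [1, 1, 3], total = 5
  t=8: active resources = [1, 1, 3, 3], total = 8
  t=9: active resources = [1, 1, 3], total = 5
  t=10: active resources = [3], total = 3
  t=11: active resources = [3], total = 3
Peak resource demand = 15

15


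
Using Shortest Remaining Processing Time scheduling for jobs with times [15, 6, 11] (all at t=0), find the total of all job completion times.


Since all jobs arrive at t=0, SRPT equals SPT ordering.
SPT order: [6, 11, 15]
Completion times:
  Job 1: p=6, C=6
  Job 2: p=11, C=17
  Job 3: p=15, C=32
Total completion time = 6 + 17 + 32 = 55

55


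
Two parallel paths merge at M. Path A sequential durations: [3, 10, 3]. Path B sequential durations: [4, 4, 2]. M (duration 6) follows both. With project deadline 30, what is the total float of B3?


Forward pass: ES(B3) = sum of predecessors on chain B = 8
EF = ES + duration = 8 + 2 = 10
Backward pass: LF(M) = deadline = 30; LS(M) = 30 - 6 = 24
LF(B3) = LS(M) - sum(successors on chain B) = 24 - 0 = 24
LS = LF - duration = 24 - 2 = 22
Total float = LS - ES = 22 - 8 = 14

14


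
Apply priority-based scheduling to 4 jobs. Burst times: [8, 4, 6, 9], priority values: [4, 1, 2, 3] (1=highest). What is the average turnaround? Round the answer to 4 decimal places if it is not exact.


Sort by priority (ascending = highest first):
Order: [(1, 4), (2, 6), (3, 9), (4, 8)]
Completion times:
  Priority 1, burst=4, C=4
  Priority 2, burst=6, C=10
  Priority 3, burst=9, C=19
  Priority 4, burst=8, C=27
Average turnaround = 60/4 = 15.0

15.0


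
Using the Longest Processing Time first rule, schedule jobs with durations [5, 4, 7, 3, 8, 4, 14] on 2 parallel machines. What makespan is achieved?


Sort jobs in decreasing order (LPT): [14, 8, 7, 5, 4, 4, 3]
Assign each job to the least loaded machine:
  Machine 1: jobs [14, 5, 4], load = 23
  Machine 2: jobs [8, 7, 4, 3], load = 22
Makespan = max load = 23

23


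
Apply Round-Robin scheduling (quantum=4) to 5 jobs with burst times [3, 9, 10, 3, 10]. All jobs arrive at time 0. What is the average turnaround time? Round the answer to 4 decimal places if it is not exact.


Time quantum = 4
Execution trace:
  J1 runs 3 units, time = 3
  J2 runs 4 units, time = 7
  J3 runs 4 units, time = 11
  J4 runs 3 units, time = 14
  J5 runs 4 units, time = 18
  J2 runs 4 units, time = 22
  J3 runs 4 units, time = 26
  J5 runs 4 units, time = 30
  J2 runs 1 units, time = 31
  J3 runs 2 units, time = 33
  J5 runs 2 units, time = 35
Finish times: [3, 31, 33, 14, 35]
Average turnaround = 116/5 = 23.2

23.2


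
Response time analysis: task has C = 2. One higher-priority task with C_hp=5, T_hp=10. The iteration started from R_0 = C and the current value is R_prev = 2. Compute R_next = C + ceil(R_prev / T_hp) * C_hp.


R_next = C + ceil(R_prev / T_hp) * C_hp
ceil(2 / 10) = ceil(0.2) = 1
Interference = 1 * 5 = 5
R_next = 2 + 5 = 7

7


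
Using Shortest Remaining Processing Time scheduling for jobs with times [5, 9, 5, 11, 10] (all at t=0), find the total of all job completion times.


Since all jobs arrive at t=0, SRPT equals SPT ordering.
SPT order: [5, 5, 9, 10, 11]
Completion times:
  Job 1: p=5, C=5
  Job 2: p=5, C=10
  Job 3: p=9, C=19
  Job 4: p=10, C=29
  Job 5: p=11, C=40
Total completion time = 5 + 10 + 19 + 29 + 40 = 103

103


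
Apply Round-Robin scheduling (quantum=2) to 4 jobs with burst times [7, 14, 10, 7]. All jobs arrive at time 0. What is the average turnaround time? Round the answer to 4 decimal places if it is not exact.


Time quantum = 2
Execution trace:
  J1 runs 2 units, time = 2
  J2 runs 2 units, time = 4
  J3 runs 2 units, time = 6
  J4 runs 2 units, time = 8
  J1 runs 2 units, time = 10
  J2 runs 2 units, time = 12
  J3 runs 2 units, time = 14
  J4 runs 2 units, time = 16
  J1 runs 2 units, time = 18
  J2 runs 2 units, time = 20
  J3 runs 2 units, time = 22
  J4 runs 2 units, time = 24
  J1 runs 1 units, time = 25
  J2 runs 2 units, time = 27
  J3 runs 2 units, time = 29
  J4 runs 1 units, time = 30
  J2 runs 2 units, time = 32
  J3 runs 2 units, time = 34
  J2 runs 2 units, time = 36
  J2 runs 2 units, time = 38
Finish times: [25, 38, 34, 30]
Average turnaround = 127/4 = 31.75

31.75


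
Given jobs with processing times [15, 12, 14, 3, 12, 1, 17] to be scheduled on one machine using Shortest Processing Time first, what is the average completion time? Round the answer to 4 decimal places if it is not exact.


Sort jobs by processing time (SPT order): [1, 3, 12, 12, 14, 15, 17]
Compute completion times sequentially:
  Job 1: processing = 1, completes at 1
  Job 2: processing = 3, completes at 4
  Job 3: processing = 12, completes at 16
  Job 4: processing = 12, completes at 28
  Job 5: processing = 14, completes at 42
  Job 6: processing = 15, completes at 57
  Job 7: processing = 17, completes at 74
Sum of completion times = 222
Average completion time = 222/7 = 31.7143

31.7143


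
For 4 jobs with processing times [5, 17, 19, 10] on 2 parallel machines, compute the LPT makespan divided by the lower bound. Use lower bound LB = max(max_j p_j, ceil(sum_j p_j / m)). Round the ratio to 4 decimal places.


LPT order: [19, 17, 10, 5]
Machine loads after assignment: [24, 27]
LPT makespan = 27
Lower bound = max(max_job, ceil(total/2)) = max(19, 26) = 26
Ratio = 27 / 26 = 1.0385

1.0385


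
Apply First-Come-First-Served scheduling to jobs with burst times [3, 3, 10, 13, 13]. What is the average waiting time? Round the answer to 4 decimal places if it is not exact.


FCFS order (as given): [3, 3, 10, 13, 13]
Waiting times:
  Job 1: wait = 0
  Job 2: wait = 3
  Job 3: wait = 6
  Job 4: wait = 16
  Job 5: wait = 29
Sum of waiting times = 54
Average waiting time = 54/5 = 10.8

10.8


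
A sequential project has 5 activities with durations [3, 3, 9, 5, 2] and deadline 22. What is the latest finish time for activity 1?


LF(activity 1) = deadline - sum of successor durations
Successors: activities 2 through 5 with durations [3, 9, 5, 2]
Sum of successor durations = 19
LF = 22 - 19 = 3

3


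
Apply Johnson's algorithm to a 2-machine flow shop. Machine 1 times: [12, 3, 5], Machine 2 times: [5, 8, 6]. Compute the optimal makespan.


Apply Johnson's rule:
  Group 1 (a <= b): [(2, 3, 8), (3, 5, 6)]
  Group 2 (a > b): [(1, 12, 5)]
Optimal job order: [2, 3, 1]
Schedule:
  Job 2: M1 done at 3, M2 done at 11
  Job 3: M1 done at 8, M2 done at 17
  Job 1: M1 done at 20, M2 done at 25
Makespan = 25

25


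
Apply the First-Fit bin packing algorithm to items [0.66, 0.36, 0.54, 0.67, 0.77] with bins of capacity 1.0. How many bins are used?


Place items sequentially using First-Fit:
  Item 0.66 -> new Bin 1
  Item 0.36 -> new Bin 2
  Item 0.54 -> Bin 2 (now 0.9)
  Item 0.67 -> new Bin 3
  Item 0.77 -> new Bin 4
Total bins used = 4

4


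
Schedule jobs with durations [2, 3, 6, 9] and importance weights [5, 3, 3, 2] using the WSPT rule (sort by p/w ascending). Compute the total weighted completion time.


Compute p/w ratios and sort ascending (WSPT): [(2, 5), (3, 3), (6, 3), (9, 2)]
Compute weighted completion times:
  Job (p=2,w=5): C=2, w*C=5*2=10
  Job (p=3,w=3): C=5, w*C=3*5=15
  Job (p=6,w=3): C=11, w*C=3*11=33
  Job (p=9,w=2): C=20, w*C=2*20=40
Total weighted completion time = 98

98


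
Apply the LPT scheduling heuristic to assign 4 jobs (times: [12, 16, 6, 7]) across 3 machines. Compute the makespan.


Sort jobs in decreasing order (LPT): [16, 12, 7, 6]
Assign each job to the least loaded machine:
  Machine 1: jobs [16], load = 16
  Machine 2: jobs [12], load = 12
  Machine 3: jobs [7, 6], load = 13
Makespan = max load = 16

16


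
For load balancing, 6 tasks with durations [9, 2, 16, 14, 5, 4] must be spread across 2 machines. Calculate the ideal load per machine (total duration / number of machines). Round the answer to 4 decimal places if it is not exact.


Total processing time = 9 + 2 + 16 + 14 + 5 + 4 = 50
Number of machines = 2
Ideal balanced load = 50 / 2 = 25.0

25.0


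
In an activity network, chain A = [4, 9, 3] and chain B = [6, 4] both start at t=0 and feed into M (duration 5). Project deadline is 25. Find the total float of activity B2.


Forward pass: ES(B2) = sum of predecessors on chain B = 6
EF = ES + duration = 6 + 4 = 10
Backward pass: LF(M) = deadline = 25; LS(M) = 25 - 5 = 20
LF(B2) = LS(M) - sum(successors on chain B) = 20 - 0 = 20
LS = LF - duration = 20 - 4 = 16
Total float = LS - ES = 16 - 6 = 10

10


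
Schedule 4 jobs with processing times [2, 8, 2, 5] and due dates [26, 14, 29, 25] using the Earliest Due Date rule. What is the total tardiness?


Sort by due date (EDD order): [(8, 14), (5, 25), (2, 26), (2, 29)]
Compute completion times and tardiness:
  Job 1: p=8, d=14, C=8, tardiness=max(0,8-14)=0
  Job 2: p=5, d=25, C=13, tardiness=max(0,13-25)=0
  Job 3: p=2, d=26, C=15, tardiness=max(0,15-26)=0
  Job 4: p=2, d=29, C=17, tardiness=max(0,17-29)=0
Total tardiness = 0

0


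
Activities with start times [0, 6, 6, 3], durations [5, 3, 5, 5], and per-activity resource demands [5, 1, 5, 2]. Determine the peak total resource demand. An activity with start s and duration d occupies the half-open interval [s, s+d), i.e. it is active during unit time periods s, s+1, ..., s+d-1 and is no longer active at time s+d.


Each activity i is active on [start_i, start_i + duration_i).
Compute total resource usage per time slot:
  t=0: active resources = [5], total = 5
  t=1: active resources = [5], total = 5
  t=2: active resources = [5], total = 5
  t=3: active resources = [5, 2], total = 7
  t=4: active resources = [5, 2], total = 7
  t=5: active resources = [2], total = 2
  t=6: active resources = [1, 5, 2], total = 8
  t=7: active resources = [1, 5, 2], total = 8
  t=8: active resources = [1, 5], total = 6
  t=9: active resources = [5], total = 5
  t=10: active resources = [5], total = 5
Peak resource demand = 8

8


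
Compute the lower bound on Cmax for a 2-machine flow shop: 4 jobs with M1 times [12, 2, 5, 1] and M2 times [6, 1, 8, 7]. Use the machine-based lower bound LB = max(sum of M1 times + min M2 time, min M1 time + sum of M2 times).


LB1 = sum(M1 times) + min(M2 times) = 20 + 1 = 21
LB2 = min(M1 times) + sum(M2 times) = 1 + 22 = 23
Lower bound = max(LB1, LB2) = max(21, 23) = 23

23


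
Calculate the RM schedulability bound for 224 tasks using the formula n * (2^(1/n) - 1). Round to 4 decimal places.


Compute 2^(1/224) = 1.0030991997
Subtract 1: 1.0030991997 - 1 = 0.0030991997
Multiply by n: 224 * 0.0030991997 = 0.6942207328
Round to 4 dp: 0.6942

0.6942


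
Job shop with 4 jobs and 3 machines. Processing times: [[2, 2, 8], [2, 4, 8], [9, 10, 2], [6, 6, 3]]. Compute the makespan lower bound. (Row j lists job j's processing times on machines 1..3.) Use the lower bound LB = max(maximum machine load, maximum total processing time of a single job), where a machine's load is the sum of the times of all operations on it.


Machine loads:
  Machine 1: 2 + 2 + 9 + 6 = 19
  Machine 2: 2 + 4 + 10 + 6 = 22
  Machine 3: 8 + 8 + 2 + 3 = 21
Max machine load = 22
Job totals:
  Job 1: 12
  Job 2: 14
  Job 3: 21
  Job 4: 15
Max job total = 21
Lower bound = max(22, 21) = 22

22


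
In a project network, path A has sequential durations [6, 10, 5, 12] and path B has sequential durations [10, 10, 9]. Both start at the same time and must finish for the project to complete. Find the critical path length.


Path A total = 6 + 10 + 5 + 12 = 33
Path B total = 10 + 10 + 9 = 29
Critical path = longest path = max(33, 29) = 33

33


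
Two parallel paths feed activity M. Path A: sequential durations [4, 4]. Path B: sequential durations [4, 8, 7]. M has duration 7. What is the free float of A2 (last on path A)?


ES(A2) = sum of predecessors on chain A = 4
EF(A2) = ES + duration = 4 + 4 = 8
Successor of A2 is M. ES(M) = max(sum(A), sum(B)) = max(8, 19) = 19
Free float = ES(successor) - EF(current) = 19 - 8 = 11

11


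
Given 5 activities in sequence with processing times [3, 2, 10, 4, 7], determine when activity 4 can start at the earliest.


Activity 4 starts after activities 1 through 3 complete.
Predecessor durations: [3, 2, 10]
ES = 3 + 2 + 10 = 15

15


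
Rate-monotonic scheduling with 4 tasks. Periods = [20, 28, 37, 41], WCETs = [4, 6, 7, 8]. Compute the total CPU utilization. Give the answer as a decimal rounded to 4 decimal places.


Compute individual utilizations (exact fractions):
  Task 1: C/T = 4/20 = 1/5 (approx. 0.2)
  Task 2: C/T = 6/28 = 3/14 (approx. 0.2143)
  Task 3: C/T = 7/37 (approx. 0.1892)
  Task 4: C/T = 8/41 (approx. 0.1951)
Total utilization U = 1/5 + 3/14 + 7/37 + 8/41 = 84803/106190
Rounded to 4 decimal places: U = 0.7986
RM (Liu & Layland) bound for 4 tasks = 0.756828; compare with U = 84803/106190 (approx. 0.798597)
bound < U <= 1, so the RM sufficient condition is not met (inconclusive; an exact test such as response-time analysis is needed).

0.7986


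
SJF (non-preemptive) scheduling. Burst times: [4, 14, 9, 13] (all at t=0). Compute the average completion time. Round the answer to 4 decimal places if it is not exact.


SJF order (ascending): [4, 9, 13, 14]
Completion times:
  Job 1: burst=4, C=4
  Job 2: burst=9, C=13
  Job 3: burst=13, C=26
  Job 4: burst=14, C=40
Average completion = 83/4 = 20.75

20.75


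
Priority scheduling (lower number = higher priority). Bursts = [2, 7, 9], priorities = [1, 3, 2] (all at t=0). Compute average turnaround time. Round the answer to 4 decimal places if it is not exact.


Sort by priority (ascending = highest first):
Order: [(1, 2), (2, 9), (3, 7)]
Completion times:
  Priority 1, burst=2, C=2
  Priority 2, burst=9, C=11
  Priority 3, burst=7, C=18
Average turnaround = 31/3 = 10.3333

10.3333


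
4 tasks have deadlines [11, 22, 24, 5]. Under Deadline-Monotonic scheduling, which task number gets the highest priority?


Sort tasks by relative deadline (ascending):
  Task 4: deadline = 5
  Task 1: deadline = 11
  Task 2: deadline = 22
  Task 3: deadline = 24
Priority order (highest first): [4, 1, 2, 3]
Highest priority task = 4

4


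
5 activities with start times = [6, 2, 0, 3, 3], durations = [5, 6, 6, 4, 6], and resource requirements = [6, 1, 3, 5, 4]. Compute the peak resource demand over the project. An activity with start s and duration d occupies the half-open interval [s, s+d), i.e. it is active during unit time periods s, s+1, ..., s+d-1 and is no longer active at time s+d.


Each activity i is active on [start_i, start_i + duration_i).
Compute total resource usage per time slot:
  t=0: active resources = [3], total = 3
  t=1: active resources = [3], total = 3
  t=2: active resources = [1, 3], total = 4
  t=3: active resources = [1, 3, 5, 4], total = 13
  t=4: active resources = [1, 3, 5, 4], total = 13
  t=5: active resources = [1, 3, 5, 4], total = 13
  t=6: active resources = [6, 1, 5, 4], total = 16
  t=7: active resources = [6, 1, 4], total = 11
  t=8: active resources = [6, 4], total = 10
  t=9: active resources = [6], total = 6
  t=10: active resources = [6], total = 6
Peak resource demand = 16

16


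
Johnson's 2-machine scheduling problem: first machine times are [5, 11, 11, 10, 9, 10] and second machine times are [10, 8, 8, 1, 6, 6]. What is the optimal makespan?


Apply Johnson's rule:
  Group 1 (a <= b): [(1, 5, 10)]
  Group 2 (a > b): [(2, 11, 8), (3, 11, 8), (5, 9, 6), (6, 10, 6), (4, 10, 1)]
Optimal job order: [1, 2, 3, 5, 6, 4]
Schedule:
  Job 1: M1 done at 5, M2 done at 15
  Job 2: M1 done at 16, M2 done at 24
  Job 3: M1 done at 27, M2 done at 35
  Job 5: M1 done at 36, M2 done at 42
  Job 6: M1 done at 46, M2 done at 52
  Job 4: M1 done at 56, M2 done at 57
Makespan = 57

57


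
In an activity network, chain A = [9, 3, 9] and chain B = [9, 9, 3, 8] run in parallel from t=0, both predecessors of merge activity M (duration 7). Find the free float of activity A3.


ES(A3) = sum of predecessors on chain A = 12
EF(A3) = ES + duration = 12 + 9 = 21
Successor of A3 is M. ES(M) = max(sum(A), sum(B)) = max(21, 29) = 29
Free float = ES(successor) - EF(current) = 29 - 21 = 8

8


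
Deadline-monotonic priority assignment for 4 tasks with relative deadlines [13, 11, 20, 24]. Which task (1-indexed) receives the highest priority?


Sort tasks by relative deadline (ascending):
  Task 2: deadline = 11
  Task 1: deadline = 13
  Task 3: deadline = 20
  Task 4: deadline = 24
Priority order (highest first): [2, 1, 3, 4]
Highest priority task = 2

2


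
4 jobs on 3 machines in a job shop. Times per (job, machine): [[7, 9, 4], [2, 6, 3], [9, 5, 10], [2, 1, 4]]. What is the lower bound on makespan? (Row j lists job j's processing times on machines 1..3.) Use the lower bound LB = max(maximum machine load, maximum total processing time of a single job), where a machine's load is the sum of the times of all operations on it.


Machine loads:
  Machine 1: 7 + 2 + 9 + 2 = 20
  Machine 2: 9 + 6 + 5 + 1 = 21
  Machine 3: 4 + 3 + 10 + 4 = 21
Max machine load = 21
Job totals:
  Job 1: 20
  Job 2: 11
  Job 3: 24
  Job 4: 7
Max job total = 24
Lower bound = max(21, 24) = 24

24


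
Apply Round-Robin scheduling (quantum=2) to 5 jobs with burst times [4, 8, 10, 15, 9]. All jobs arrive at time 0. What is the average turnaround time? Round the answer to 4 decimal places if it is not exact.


Time quantum = 2
Execution trace:
  J1 runs 2 units, time = 2
  J2 runs 2 units, time = 4
  J3 runs 2 units, time = 6
  J4 runs 2 units, time = 8
  J5 runs 2 units, time = 10
  J1 runs 2 units, time = 12
  J2 runs 2 units, time = 14
  J3 runs 2 units, time = 16
  J4 runs 2 units, time = 18
  J5 runs 2 units, time = 20
  J2 runs 2 units, time = 22
  J3 runs 2 units, time = 24
  J4 runs 2 units, time = 26
  J5 runs 2 units, time = 28
  J2 runs 2 units, time = 30
  J3 runs 2 units, time = 32
  J4 runs 2 units, time = 34
  J5 runs 2 units, time = 36
  J3 runs 2 units, time = 38
  J4 runs 2 units, time = 40
  J5 runs 1 units, time = 41
  J4 runs 2 units, time = 43
  J4 runs 2 units, time = 45
  J4 runs 1 units, time = 46
Finish times: [12, 30, 38, 46, 41]
Average turnaround = 167/5 = 33.4

33.4


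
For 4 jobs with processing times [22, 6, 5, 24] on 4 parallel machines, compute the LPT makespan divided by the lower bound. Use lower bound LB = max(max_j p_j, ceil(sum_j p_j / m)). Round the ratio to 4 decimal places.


LPT order: [24, 22, 6, 5]
Machine loads after assignment: [24, 22, 6, 5]
LPT makespan = 24
Lower bound = max(max_job, ceil(total/4)) = max(24, 15) = 24
Ratio = 24 / 24 = 1.0

1.0


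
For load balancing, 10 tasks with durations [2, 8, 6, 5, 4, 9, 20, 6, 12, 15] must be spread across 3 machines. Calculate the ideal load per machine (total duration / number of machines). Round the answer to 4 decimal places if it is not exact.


Total processing time = 2 + 8 + 6 + 5 + 4 + 9 + 20 + 6 + 12 + 15 = 87
Number of machines = 3
Ideal balanced load = 87 / 3 = 29.0

29.0


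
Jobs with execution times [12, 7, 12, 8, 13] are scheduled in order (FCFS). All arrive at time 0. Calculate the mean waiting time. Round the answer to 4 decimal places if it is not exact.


FCFS order (as given): [12, 7, 12, 8, 13]
Waiting times:
  Job 1: wait = 0
  Job 2: wait = 12
  Job 3: wait = 19
  Job 4: wait = 31
  Job 5: wait = 39
Sum of waiting times = 101
Average waiting time = 101/5 = 20.2

20.2


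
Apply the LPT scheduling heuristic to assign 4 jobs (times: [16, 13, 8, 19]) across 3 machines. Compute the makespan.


Sort jobs in decreasing order (LPT): [19, 16, 13, 8]
Assign each job to the least loaded machine:
  Machine 1: jobs [19], load = 19
  Machine 2: jobs [16], load = 16
  Machine 3: jobs [13, 8], load = 21
Makespan = max load = 21

21


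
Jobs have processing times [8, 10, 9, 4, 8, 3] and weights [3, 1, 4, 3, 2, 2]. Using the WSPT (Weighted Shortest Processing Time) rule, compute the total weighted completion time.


Compute p/w ratios and sort ascending (WSPT): [(4, 3), (3, 2), (9, 4), (8, 3), (8, 2), (10, 1)]
Compute weighted completion times:
  Job (p=4,w=3): C=4, w*C=3*4=12
  Job (p=3,w=2): C=7, w*C=2*7=14
  Job (p=9,w=4): C=16, w*C=4*16=64
  Job (p=8,w=3): C=24, w*C=3*24=72
  Job (p=8,w=2): C=32, w*C=2*32=64
  Job (p=10,w=1): C=42, w*C=1*42=42
Total weighted completion time = 268

268


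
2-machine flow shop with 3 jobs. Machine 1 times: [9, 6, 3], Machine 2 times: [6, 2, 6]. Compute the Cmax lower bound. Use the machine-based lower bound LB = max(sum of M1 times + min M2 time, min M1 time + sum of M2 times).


LB1 = sum(M1 times) + min(M2 times) = 18 + 2 = 20
LB2 = min(M1 times) + sum(M2 times) = 3 + 14 = 17
Lower bound = max(LB1, LB2) = max(20, 17) = 20

20


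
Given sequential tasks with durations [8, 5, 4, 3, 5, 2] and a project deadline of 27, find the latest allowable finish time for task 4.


LF(activity 4) = deadline - sum of successor durations
Successors: activities 5 through 6 with durations [5, 2]
Sum of successor durations = 7
LF = 27 - 7 = 20

20


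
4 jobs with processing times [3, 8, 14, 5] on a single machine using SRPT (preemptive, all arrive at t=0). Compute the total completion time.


Since all jobs arrive at t=0, SRPT equals SPT ordering.
SPT order: [3, 5, 8, 14]
Completion times:
  Job 1: p=3, C=3
  Job 2: p=5, C=8
  Job 3: p=8, C=16
  Job 4: p=14, C=30
Total completion time = 3 + 8 + 16 + 30 = 57

57


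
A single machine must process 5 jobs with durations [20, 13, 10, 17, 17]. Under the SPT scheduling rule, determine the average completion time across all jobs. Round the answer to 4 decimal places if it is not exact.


Sort jobs by processing time (SPT order): [10, 13, 17, 17, 20]
Compute completion times sequentially:
  Job 1: processing = 10, completes at 10
  Job 2: processing = 13, completes at 23
  Job 3: processing = 17, completes at 40
  Job 4: processing = 17, completes at 57
  Job 5: processing = 20, completes at 77
Sum of completion times = 207
Average completion time = 207/5 = 41.4

41.4


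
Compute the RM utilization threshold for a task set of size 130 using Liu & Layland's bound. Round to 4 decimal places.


Compute 2^(1/130) = 1.0053461413
Subtract 1: 1.0053461413 - 1 = 0.0053461413
Multiply by n: 130 * 0.0053461413 = 0.6949983690
Round to 4 dp: 0.6950

0.6950


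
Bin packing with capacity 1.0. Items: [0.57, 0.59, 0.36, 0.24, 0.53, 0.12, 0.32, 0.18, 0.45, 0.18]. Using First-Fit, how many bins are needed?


Place items sequentially using First-Fit:
  Item 0.57 -> new Bin 1
  Item 0.59 -> new Bin 2
  Item 0.36 -> Bin 1 (now 0.93)
  Item 0.24 -> Bin 2 (now 0.83)
  Item 0.53 -> new Bin 3
  Item 0.12 -> Bin 2 (now 0.95)
  Item 0.32 -> Bin 3 (now 0.85)
  Item 0.18 -> new Bin 4
  Item 0.45 -> Bin 4 (now 0.63)
  Item 0.18 -> Bin 4 (now 0.81)
Total bins used = 4

4


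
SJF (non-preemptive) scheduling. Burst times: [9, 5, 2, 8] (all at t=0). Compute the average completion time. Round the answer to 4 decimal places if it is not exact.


SJF order (ascending): [2, 5, 8, 9]
Completion times:
  Job 1: burst=2, C=2
  Job 2: burst=5, C=7
  Job 3: burst=8, C=15
  Job 4: burst=9, C=24
Average completion = 48/4 = 12.0

12.0


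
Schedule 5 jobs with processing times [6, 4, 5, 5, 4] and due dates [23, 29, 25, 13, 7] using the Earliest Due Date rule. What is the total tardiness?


Sort by due date (EDD order): [(4, 7), (5, 13), (6, 23), (5, 25), (4, 29)]
Compute completion times and tardiness:
  Job 1: p=4, d=7, C=4, tardiness=max(0,4-7)=0
  Job 2: p=5, d=13, C=9, tardiness=max(0,9-13)=0
  Job 3: p=6, d=23, C=15, tardiness=max(0,15-23)=0
  Job 4: p=5, d=25, C=20, tardiness=max(0,20-25)=0
  Job 5: p=4, d=29, C=24, tardiness=max(0,24-29)=0
Total tardiness = 0

0


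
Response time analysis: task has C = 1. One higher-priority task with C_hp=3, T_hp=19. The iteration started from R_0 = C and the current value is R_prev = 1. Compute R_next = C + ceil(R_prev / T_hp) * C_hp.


R_next = C + ceil(R_prev / T_hp) * C_hp
ceil(1 / 19) = ceil(0.0526) = 1
Interference = 1 * 3 = 3
R_next = 1 + 3 = 4

4


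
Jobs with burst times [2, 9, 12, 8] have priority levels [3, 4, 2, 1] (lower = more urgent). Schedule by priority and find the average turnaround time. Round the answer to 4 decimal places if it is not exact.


Sort by priority (ascending = highest first):
Order: [(1, 8), (2, 12), (3, 2), (4, 9)]
Completion times:
  Priority 1, burst=8, C=8
  Priority 2, burst=12, C=20
  Priority 3, burst=2, C=22
  Priority 4, burst=9, C=31
Average turnaround = 81/4 = 20.25

20.25


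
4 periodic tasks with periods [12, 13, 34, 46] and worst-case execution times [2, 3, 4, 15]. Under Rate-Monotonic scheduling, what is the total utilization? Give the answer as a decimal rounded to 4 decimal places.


Compute individual utilizations (exact fractions):
  Task 1: C/T = 2/12 = 1/6 (approx. 0.1667)
  Task 2: C/T = 3/13 (approx. 0.2308)
  Task 3: C/T = 4/34 = 2/17 (approx. 0.1176)
  Task 4: C/T = 15/46 (approx. 0.3261)
Total utilization U = 1/6 + 3/13 + 2/17 + 15/46 = 12827/15249
Rounded to 4 decimal places: U = 0.8412
RM (Liu & Layland) bound for 4 tasks = 0.756828; compare with U = 12827/15249 (approx. 0.841170)
bound < U <= 1, so the RM sufficient condition is not met (inconclusive; an exact test such as response-time analysis is needed).

0.8412


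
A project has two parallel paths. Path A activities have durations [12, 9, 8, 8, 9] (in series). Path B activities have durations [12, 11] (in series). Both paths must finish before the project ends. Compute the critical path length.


Path A total = 12 + 9 + 8 + 8 + 9 = 46
Path B total = 12 + 11 = 23
Critical path = longest path = max(46, 23) = 46

46


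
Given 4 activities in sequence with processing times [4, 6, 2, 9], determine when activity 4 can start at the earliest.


Activity 4 starts after activities 1 through 3 complete.
Predecessor durations: [4, 6, 2]
ES = 4 + 6 + 2 = 12

12


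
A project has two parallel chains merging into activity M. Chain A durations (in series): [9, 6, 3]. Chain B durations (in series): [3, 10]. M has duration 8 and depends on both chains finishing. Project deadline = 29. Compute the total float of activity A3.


Forward pass: ES(A3) = sum of predecessors on chain A = 15
EF = ES + duration = 15 + 3 = 18
Backward pass: LF(M) = deadline = 29; LS(M) = 29 - 8 = 21
LF(A3) = LS(M) - sum(successors on chain A) = 21 - 0 = 21
LS = LF - duration = 21 - 3 = 18
Total float = LS - ES = 18 - 15 = 3

3


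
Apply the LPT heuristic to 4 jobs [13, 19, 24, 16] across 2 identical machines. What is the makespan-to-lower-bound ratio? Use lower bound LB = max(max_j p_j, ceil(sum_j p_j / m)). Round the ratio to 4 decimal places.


LPT order: [24, 19, 16, 13]
Machine loads after assignment: [37, 35]
LPT makespan = 37
Lower bound = max(max_job, ceil(total/2)) = max(24, 36) = 36
Ratio = 37 / 36 = 1.0278

1.0278


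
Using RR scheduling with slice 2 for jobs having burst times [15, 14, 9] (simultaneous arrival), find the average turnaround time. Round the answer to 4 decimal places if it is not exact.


Time quantum = 2
Execution trace:
  J1 runs 2 units, time = 2
  J2 runs 2 units, time = 4
  J3 runs 2 units, time = 6
  J1 runs 2 units, time = 8
  J2 runs 2 units, time = 10
  J3 runs 2 units, time = 12
  J1 runs 2 units, time = 14
  J2 runs 2 units, time = 16
  J3 runs 2 units, time = 18
  J1 runs 2 units, time = 20
  J2 runs 2 units, time = 22
  J3 runs 2 units, time = 24
  J1 runs 2 units, time = 26
  J2 runs 2 units, time = 28
  J3 runs 1 units, time = 29
  J1 runs 2 units, time = 31
  J2 runs 2 units, time = 33
  J1 runs 2 units, time = 35
  J2 runs 2 units, time = 37
  J1 runs 1 units, time = 38
Finish times: [38, 37, 29]
Average turnaround = 104/3 = 34.6667

34.6667


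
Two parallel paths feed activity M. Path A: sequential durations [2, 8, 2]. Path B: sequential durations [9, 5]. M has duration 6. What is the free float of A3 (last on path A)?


ES(A3) = sum of predecessors on chain A = 10
EF(A3) = ES + duration = 10 + 2 = 12
Successor of A3 is M. ES(M) = max(sum(A), sum(B)) = max(12, 14) = 14
Free float = ES(successor) - EF(current) = 14 - 12 = 2

2


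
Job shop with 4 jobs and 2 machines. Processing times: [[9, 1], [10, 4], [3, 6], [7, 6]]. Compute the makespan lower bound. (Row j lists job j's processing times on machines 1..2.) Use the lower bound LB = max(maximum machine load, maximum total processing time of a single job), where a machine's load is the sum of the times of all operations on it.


Machine loads:
  Machine 1: 9 + 10 + 3 + 7 = 29
  Machine 2: 1 + 4 + 6 + 6 = 17
Max machine load = 29
Job totals:
  Job 1: 10
  Job 2: 14
  Job 3: 9
  Job 4: 13
Max job total = 14
Lower bound = max(29, 14) = 29

29


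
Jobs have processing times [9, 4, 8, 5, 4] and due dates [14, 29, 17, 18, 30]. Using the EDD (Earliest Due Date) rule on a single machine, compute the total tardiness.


Sort by due date (EDD order): [(9, 14), (8, 17), (5, 18), (4, 29), (4, 30)]
Compute completion times and tardiness:
  Job 1: p=9, d=14, C=9, tardiness=max(0,9-14)=0
  Job 2: p=8, d=17, C=17, tardiness=max(0,17-17)=0
  Job 3: p=5, d=18, C=22, tardiness=max(0,22-18)=4
  Job 4: p=4, d=29, C=26, tardiness=max(0,26-29)=0
  Job 5: p=4, d=30, C=30, tardiness=max(0,30-30)=0
Total tardiness = 4

4


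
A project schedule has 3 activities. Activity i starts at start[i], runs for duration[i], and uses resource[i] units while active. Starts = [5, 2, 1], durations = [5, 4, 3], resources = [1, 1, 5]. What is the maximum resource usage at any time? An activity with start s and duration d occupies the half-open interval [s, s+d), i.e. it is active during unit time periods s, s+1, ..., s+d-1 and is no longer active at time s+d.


Each activity i is active on [start_i, start_i + duration_i).
Compute total resource usage per time slot:
  t=0: active resources = [], total = 0
  t=1: active resources = [5], total = 5
  t=2: active resources = [1, 5], total = 6
  t=3: active resources = [1, 5], total = 6
  t=4: active resources = [1], total = 1
  t=5: active resources = [1, 1], total = 2
  t=6: active resources = [1], total = 1
  t=7: active resources = [1], total = 1
  t=8: active resources = [1], total = 1
  t=9: active resources = [1], total = 1
Peak resource demand = 6

6


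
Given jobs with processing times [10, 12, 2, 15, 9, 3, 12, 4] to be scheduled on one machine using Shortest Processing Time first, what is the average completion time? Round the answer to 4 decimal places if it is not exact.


Sort jobs by processing time (SPT order): [2, 3, 4, 9, 10, 12, 12, 15]
Compute completion times sequentially:
  Job 1: processing = 2, completes at 2
  Job 2: processing = 3, completes at 5
  Job 3: processing = 4, completes at 9
  Job 4: processing = 9, completes at 18
  Job 5: processing = 10, completes at 28
  Job 6: processing = 12, completes at 40
  Job 7: processing = 12, completes at 52
  Job 8: processing = 15, completes at 67
Sum of completion times = 221
Average completion time = 221/8 = 27.625

27.625


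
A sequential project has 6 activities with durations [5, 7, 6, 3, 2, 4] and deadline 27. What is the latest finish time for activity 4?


LF(activity 4) = deadline - sum of successor durations
Successors: activities 5 through 6 with durations [2, 4]
Sum of successor durations = 6
LF = 27 - 6 = 21

21


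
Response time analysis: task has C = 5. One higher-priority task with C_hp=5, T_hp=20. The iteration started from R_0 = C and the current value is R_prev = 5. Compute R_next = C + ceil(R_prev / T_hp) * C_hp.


R_next = C + ceil(R_prev / T_hp) * C_hp
ceil(5 / 20) = ceil(0.25) = 1
Interference = 1 * 5 = 5
R_next = 5 + 5 = 10

10


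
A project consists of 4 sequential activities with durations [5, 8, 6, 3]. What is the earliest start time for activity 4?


Activity 4 starts after activities 1 through 3 complete.
Predecessor durations: [5, 8, 6]
ES = 5 + 8 + 6 = 19

19


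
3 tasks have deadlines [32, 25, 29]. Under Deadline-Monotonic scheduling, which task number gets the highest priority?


Sort tasks by relative deadline (ascending):
  Task 2: deadline = 25
  Task 3: deadline = 29
  Task 1: deadline = 32
Priority order (highest first): [2, 3, 1]
Highest priority task = 2

2


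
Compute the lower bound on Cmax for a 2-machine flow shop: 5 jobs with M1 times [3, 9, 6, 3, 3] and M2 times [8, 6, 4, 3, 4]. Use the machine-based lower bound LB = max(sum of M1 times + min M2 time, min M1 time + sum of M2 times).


LB1 = sum(M1 times) + min(M2 times) = 24 + 3 = 27
LB2 = min(M1 times) + sum(M2 times) = 3 + 25 = 28
Lower bound = max(LB1, LB2) = max(27, 28) = 28

28


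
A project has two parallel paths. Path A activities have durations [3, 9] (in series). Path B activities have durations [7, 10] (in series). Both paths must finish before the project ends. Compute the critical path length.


Path A total = 3 + 9 = 12
Path B total = 7 + 10 = 17
Critical path = longest path = max(12, 17) = 17

17


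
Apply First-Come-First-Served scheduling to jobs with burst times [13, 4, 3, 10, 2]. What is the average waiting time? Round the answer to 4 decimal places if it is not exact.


FCFS order (as given): [13, 4, 3, 10, 2]
Waiting times:
  Job 1: wait = 0
  Job 2: wait = 13
  Job 3: wait = 17
  Job 4: wait = 20
  Job 5: wait = 30
Sum of waiting times = 80
Average waiting time = 80/5 = 16.0

16.0


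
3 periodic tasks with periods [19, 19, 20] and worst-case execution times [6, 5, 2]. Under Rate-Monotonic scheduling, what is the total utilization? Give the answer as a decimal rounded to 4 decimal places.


Compute individual utilizations (exact fractions):
  Task 1: C/T = 6/19 (approx. 0.3158)
  Task 2: C/T = 5/19 (approx. 0.2632)
  Task 3: C/T = 2/20 = 1/10 (approx. 0.1)
Total utilization U = 6/19 + 5/19 + 1/10 = 129/190
Rounded to 4 decimal places: U = 0.6789
RM (Liu & Layland) bound for 3 tasks = 0.779763; compare with U = 129/190 (approx. 0.678947)
U <= bound, so schedulable by RM sufficient condition.

0.6789


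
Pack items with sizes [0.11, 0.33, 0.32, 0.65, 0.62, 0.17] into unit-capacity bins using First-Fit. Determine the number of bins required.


Place items sequentially using First-Fit:
  Item 0.11 -> new Bin 1
  Item 0.33 -> Bin 1 (now 0.44)
  Item 0.32 -> Bin 1 (now 0.76)
  Item 0.65 -> new Bin 2
  Item 0.62 -> new Bin 3
  Item 0.17 -> Bin 1 (now 0.93)
Total bins used = 3

3


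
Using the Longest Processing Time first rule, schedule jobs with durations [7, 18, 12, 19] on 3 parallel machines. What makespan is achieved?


Sort jobs in decreasing order (LPT): [19, 18, 12, 7]
Assign each job to the least loaded machine:
  Machine 1: jobs [19], load = 19
  Machine 2: jobs [18], load = 18
  Machine 3: jobs [12, 7], load = 19
Makespan = max load = 19

19


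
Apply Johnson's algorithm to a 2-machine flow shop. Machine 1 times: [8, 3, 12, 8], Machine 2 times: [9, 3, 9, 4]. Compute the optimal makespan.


Apply Johnson's rule:
  Group 1 (a <= b): [(2, 3, 3), (1, 8, 9)]
  Group 2 (a > b): [(3, 12, 9), (4, 8, 4)]
Optimal job order: [2, 1, 3, 4]
Schedule:
  Job 2: M1 done at 3, M2 done at 6
  Job 1: M1 done at 11, M2 done at 20
  Job 3: M1 done at 23, M2 done at 32
  Job 4: M1 done at 31, M2 done at 36
Makespan = 36

36


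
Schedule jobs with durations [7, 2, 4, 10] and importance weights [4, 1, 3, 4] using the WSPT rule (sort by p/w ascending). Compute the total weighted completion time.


Compute p/w ratios and sort ascending (WSPT): [(4, 3), (7, 4), (2, 1), (10, 4)]
Compute weighted completion times:
  Job (p=4,w=3): C=4, w*C=3*4=12
  Job (p=7,w=4): C=11, w*C=4*11=44
  Job (p=2,w=1): C=13, w*C=1*13=13
  Job (p=10,w=4): C=23, w*C=4*23=92
Total weighted completion time = 161

161


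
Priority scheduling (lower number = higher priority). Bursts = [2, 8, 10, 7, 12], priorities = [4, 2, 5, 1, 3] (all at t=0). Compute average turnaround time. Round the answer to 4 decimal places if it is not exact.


Sort by priority (ascending = highest first):
Order: [(1, 7), (2, 8), (3, 12), (4, 2), (5, 10)]
Completion times:
  Priority 1, burst=7, C=7
  Priority 2, burst=8, C=15
  Priority 3, burst=12, C=27
  Priority 4, burst=2, C=29
  Priority 5, burst=10, C=39
Average turnaround = 117/5 = 23.4

23.4


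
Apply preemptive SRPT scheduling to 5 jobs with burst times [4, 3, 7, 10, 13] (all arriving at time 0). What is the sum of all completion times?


Since all jobs arrive at t=0, SRPT equals SPT ordering.
SPT order: [3, 4, 7, 10, 13]
Completion times:
  Job 1: p=3, C=3
  Job 2: p=4, C=7
  Job 3: p=7, C=14
  Job 4: p=10, C=24
  Job 5: p=13, C=37
Total completion time = 3 + 7 + 14 + 24 + 37 = 85

85


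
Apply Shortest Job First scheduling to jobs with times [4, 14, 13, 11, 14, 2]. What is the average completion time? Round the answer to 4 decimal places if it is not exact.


SJF order (ascending): [2, 4, 11, 13, 14, 14]
Completion times:
  Job 1: burst=2, C=2
  Job 2: burst=4, C=6
  Job 3: burst=11, C=17
  Job 4: burst=13, C=30
  Job 5: burst=14, C=44
  Job 6: burst=14, C=58
Average completion = 157/6 = 26.1667

26.1667


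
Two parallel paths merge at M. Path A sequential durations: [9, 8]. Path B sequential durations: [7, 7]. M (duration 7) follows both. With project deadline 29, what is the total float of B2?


Forward pass: ES(B2) = sum of predecessors on chain B = 7
EF = ES + duration = 7 + 7 = 14
Backward pass: LF(M) = deadline = 29; LS(M) = 29 - 7 = 22
LF(B2) = LS(M) - sum(successors on chain B) = 22 - 0 = 22
LS = LF - duration = 22 - 7 = 15
Total float = LS - ES = 15 - 7 = 8

8


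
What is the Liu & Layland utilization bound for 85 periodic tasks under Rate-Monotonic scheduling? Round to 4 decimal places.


Compute 2^(1/85) = 1.0081880126
Subtract 1: 1.0081880126 - 1 = 0.0081880126
Multiply by n: 85 * 0.0081880126 = 0.6959810710
Round to 4 dp: 0.6960

0.6960


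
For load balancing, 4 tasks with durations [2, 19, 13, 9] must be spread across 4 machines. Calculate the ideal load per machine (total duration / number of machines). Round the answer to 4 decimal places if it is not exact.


Total processing time = 2 + 19 + 13 + 9 = 43
Number of machines = 4
Ideal balanced load = 43 / 4 = 10.75

10.75


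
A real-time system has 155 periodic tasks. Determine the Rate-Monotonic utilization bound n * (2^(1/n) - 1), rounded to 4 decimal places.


Compute 2^(1/155) = 1.0044819312
Subtract 1: 1.0044819312 - 1 = 0.0044819312
Multiply by n: 155 * 0.0044819312 = 0.6946993360
Round to 4 dp: 0.6947

0.6947


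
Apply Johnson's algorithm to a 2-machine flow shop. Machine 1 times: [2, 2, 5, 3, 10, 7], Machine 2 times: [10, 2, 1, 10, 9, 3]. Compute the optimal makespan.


Apply Johnson's rule:
  Group 1 (a <= b): [(1, 2, 10), (2, 2, 2), (4, 3, 10)]
  Group 2 (a > b): [(5, 10, 9), (6, 7, 3), (3, 5, 1)]
Optimal job order: [1, 2, 4, 5, 6, 3]
Schedule:
  Job 1: M1 done at 2, M2 done at 12
  Job 2: M1 done at 4, M2 done at 14
  Job 4: M1 done at 7, M2 done at 24
  Job 5: M1 done at 17, M2 done at 33
  Job 6: M1 done at 24, M2 done at 36
  Job 3: M1 done at 29, M2 done at 37
Makespan = 37

37
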